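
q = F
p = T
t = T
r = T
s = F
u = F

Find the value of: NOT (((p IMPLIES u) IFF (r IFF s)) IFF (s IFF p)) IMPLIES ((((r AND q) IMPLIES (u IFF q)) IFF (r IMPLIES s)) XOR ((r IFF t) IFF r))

p IMPLIES u = T IMPLIES F = F
r IFF s = T IFF F = F
(p IMPLIES u) IFF (r IFF s) = F IFF F = T
s IFF p = F IFF T = F
((p IMPLIES u) IFF (r IFF s)) IFF (s IFF p) = T IFF F = F
NOT (((p IMPLIES u) IFF (r IFF s)) IFF (s IFF p)) = NOT F = T
r AND q = T AND F = F
u IFF q = F IFF F = T
(r AND q) IMPLIES (u IFF q) = F IMPLIES T = T
r IMPLIES s = T IMPLIES F = F
((r AND q) IMPLIES (u IFF q)) IFF (r IMPLIES s) = T IFF F = F
r IFF t = T IFF T = T
(r IFF t) IFF r = T IFF T = T
(((r AND q) IMPLIES (u IFF q)) IFF (r IMPLIES s)) XOR ((r IFF t) IFF r) = F XOR T = T
NOT (((p IMPLIES u) IFF (r IFF s)) IFF (s IFF p)) IMPLIES ((((r AND q) IMPLIES (u IFF q)) IFF (r IMPLIES s)) XOR ((r IFF t) IFF r)) = T IMPLIES T = T

T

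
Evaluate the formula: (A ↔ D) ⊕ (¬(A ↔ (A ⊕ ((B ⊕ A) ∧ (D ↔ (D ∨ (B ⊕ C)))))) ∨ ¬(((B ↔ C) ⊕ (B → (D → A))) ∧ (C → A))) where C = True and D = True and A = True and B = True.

False

Substituting C=True, D=True, A=True, B=True:
A ↔ D = True ↔ True = True
B ⊕ A = True ⊕ True = False
B ⊕ C = True ⊕ True = False
D ∨ (B ⊕ C) = True ∨ False = True
D ↔ (D ∨ (B ⊕ C)) = True ↔ True = True
(B ⊕ A) ∧ (D ↔ (D ∨ (B ⊕ C))) = False ∧ True = False
A ⊕ ((B ⊕ A) ∧ (D ↔ (D ∨ (B ⊕ C)))) = True ⊕ False = True
A ↔ (A ⊕ ((B ⊕ A) ∧ (D ↔ (D ∨ (B ⊕ C))))) = True ↔ True = True
¬(A ↔ (A ⊕ ((B ⊕ A) ∧ (D ↔ (D ∨ (B ⊕ C)))))) = ¬True = False
B ↔ C = True ↔ True = True
D → A = True → True = True
B → (D → A) = True → True = True
(B ↔ C) ⊕ (B → (D → A)) = True ⊕ True = False
C → A = True → True = True
((B ↔ C) ⊕ (B → (D → A))) ∧ (C → A) = False ∧ True = False
¬(((B ↔ C) ⊕ (B → (D → A))) ∧ (C → A)) = ¬False = True
¬(A ↔ (A ⊕ ((B ⊕ A) ∧ (D ↔ (D ∨ (B ⊕ C)))))) ∨ ¬(((B ↔ C) ⊕ (B → (D → A))) ∧ (C → A)) = False ∨ True = True
(A ↔ D) ⊕ (¬(A ↔ (A ⊕ ((B ⊕ A) ∧ (D ↔ (D ∨ (B ⊕ C)))))) ∨ ¬(((B ↔ C) ⊕ (B → (D → A))) ∧ (C → A))) = True ⊕ True = False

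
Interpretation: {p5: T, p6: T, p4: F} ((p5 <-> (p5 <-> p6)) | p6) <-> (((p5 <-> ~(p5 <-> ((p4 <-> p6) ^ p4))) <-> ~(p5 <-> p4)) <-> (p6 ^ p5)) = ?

p5 <-> p6 = T <-> T = T
p5 <-> (p5 <-> p6) = T <-> T = T
(p5 <-> (p5 <-> p6)) | p6 = T | T = T
p4 <-> p6 = F <-> T = F
(p4 <-> p6) ^ p4 = F ^ F = F
p5 <-> ((p4 <-> p6) ^ p4) = T <-> F = F
~(p5 <-> ((p4 <-> p6) ^ p4)) = ~F = T
p5 <-> ~(p5 <-> ((p4 <-> p6) ^ p4)) = T <-> T = T
p5 <-> p4 = T <-> F = F
~(p5 <-> p4) = ~F = T
(p5 <-> ~(p5 <-> ((p4 <-> p6) ^ p4))) <-> ~(p5 <-> p4) = T <-> T = T
p6 ^ p5 = T ^ T = F
((p5 <-> ~(p5 <-> ((p4 <-> p6) ^ p4))) <-> ~(p5 <-> p4)) <-> (p6 ^ p5) = T <-> F = F
((p5 <-> (p5 <-> p6)) | p6) <-> (((p5 <-> ~(p5 <-> ((p4 <-> p6) ^ p4))) <-> ~(p5 <-> p4)) <-> (p6 ^ p5)) = T <-> F = F

F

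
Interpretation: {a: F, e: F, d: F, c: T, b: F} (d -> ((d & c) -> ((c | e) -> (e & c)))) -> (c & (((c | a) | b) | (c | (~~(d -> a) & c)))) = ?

Substituting a=F, e=F, d=F, c=T, b=F:
d & c = F & T = F
c | e = T | F = T
e & c = F & T = F
(c | e) -> (e & c) = T -> F = F
(d & c) -> ((c | e) -> (e & c)) = F -> F = T
d -> ((d & c) -> ((c | e) -> (e & c))) = F -> T = T
c | a = T | F = T
(c | a) | b = T | F = T
d -> a = F -> F = T
~(d -> a) = ~T = F
~~(d -> a) = ~F = T
~~(d -> a) & c = T & T = T
c | (~~(d -> a) & c) = T | T = T
((c | a) | b) | (c | (~~(d -> a) & c)) = T | T = T
c & (((c | a) | b) | (c | (~~(d -> a) & c))) = T & T = T
(d -> ((d & c) -> ((c | e) -> (e & c)))) -> (c & (((c | a) | b) | (c | (~~(d -> a) & c)))) = T -> T = T

T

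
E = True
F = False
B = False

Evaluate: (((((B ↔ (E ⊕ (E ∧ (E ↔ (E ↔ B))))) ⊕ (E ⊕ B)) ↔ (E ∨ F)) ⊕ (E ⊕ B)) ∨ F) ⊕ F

False

Substituting E=True, F=False, B=False:
E ↔ B = True ↔ False = False
E ↔ (E ↔ B) = True ↔ False = False
E ∧ (E ↔ (E ↔ B)) = True ∧ False = False
E ⊕ (E ∧ (E ↔ (E ↔ B))) = True ⊕ False = True
B ↔ (E ⊕ (E ∧ (E ↔ (E ↔ B)))) = False ↔ True = False
E ⊕ B = True ⊕ False = True
(B ↔ (E ⊕ (E ∧ (E ↔ (E ↔ B))))) ⊕ (E ⊕ B) = False ⊕ True = True
E ∨ F = True ∨ False = True
((B ↔ (E ⊕ (E ∧ (E ↔ (E ↔ B))))) ⊕ (E ⊕ B)) ↔ (E ∨ F) = True ↔ True = True
E ⊕ B = True ⊕ False = True
(((B ↔ (E ⊕ (E ∧ (E ↔ (E ↔ B))))) ⊕ (E ⊕ B)) ↔ (E ∨ F)) ⊕ (E ⊕ B) = True ⊕ True = False
((((B ↔ (E ⊕ (E ∧ (E ↔ (E ↔ B))))) ⊕ (E ⊕ B)) ↔ (E ∨ F)) ⊕ (E ⊕ B)) ∨ F = False ∨ False = False
(((((B ↔ (E ⊕ (E ∧ (E ↔ (E ↔ B))))) ⊕ (E ⊕ B)) ↔ (E ∨ F)) ⊕ (E ⊕ B)) ∨ F) ⊕ F = False ⊕ False = False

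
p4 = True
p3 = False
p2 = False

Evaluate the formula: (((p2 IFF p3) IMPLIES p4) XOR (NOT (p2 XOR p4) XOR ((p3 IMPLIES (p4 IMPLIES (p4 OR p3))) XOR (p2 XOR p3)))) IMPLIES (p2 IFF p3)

Substituting p4=True, p3=False, p2=False:
p2 IFF p3 = False IFF False = True
(p2 IFF p3) IMPLIES p4 = True IMPLIES True = True
p2 XOR p4 = False XOR True = True
NOT (p2 XOR p4) = NOT True = False
p4 OR p3 = True OR False = True
p4 IMPLIES (p4 OR p3) = True IMPLIES True = True
p3 IMPLIES (p4 IMPLIES (p4 OR p3)) = False IMPLIES True = True
p2 XOR p3 = False XOR False = False
(p3 IMPLIES (p4 IMPLIES (p4 OR p3))) XOR (p2 XOR p3) = True XOR False = True
NOT (p2 XOR p4) XOR ((p3 IMPLIES (p4 IMPLIES (p4 OR p3))) XOR (p2 XOR p3)) = False XOR True = True
((p2 IFF p3) IMPLIES p4) XOR (NOT (p2 XOR p4) XOR ((p3 IMPLIES (p4 IMPLIES (p4 OR p3))) XOR (p2 XOR p3))) = True XOR True = False
p2 IFF p3 = False IFF False = True
(((p2 IFF p3) IMPLIES p4) XOR (NOT (p2 XOR p4) XOR ((p3 IMPLIES (p4 IMPLIES (p4 OR p3))) XOR (p2 XOR p3)))) IMPLIES (p2 IFF p3) = False IMPLIES True = True

True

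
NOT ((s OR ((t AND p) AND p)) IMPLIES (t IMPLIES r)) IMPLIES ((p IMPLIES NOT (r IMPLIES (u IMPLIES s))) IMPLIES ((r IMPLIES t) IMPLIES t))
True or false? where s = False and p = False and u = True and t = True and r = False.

t AND p = True AND False = False
(t AND p) AND p = False AND False = False
s OR ((t AND p) AND p) = False OR False = False
t IMPLIES r = True IMPLIES False = False
(s OR ((t AND p) AND p)) IMPLIES (t IMPLIES r) = False IMPLIES False = True
NOT ((s OR ((t AND p) AND p)) IMPLIES (t IMPLIES r)) = NOT True = False
u IMPLIES s = True IMPLIES False = False
r IMPLIES (u IMPLIES s) = False IMPLIES False = True
NOT (r IMPLIES (u IMPLIES s)) = NOT True = False
p IMPLIES NOT (r IMPLIES (u IMPLIES s)) = False IMPLIES False = True
r IMPLIES t = False IMPLIES True = True
(r IMPLIES t) IMPLIES t = True IMPLIES True = True
(p IMPLIES NOT (r IMPLIES (u IMPLIES s))) IMPLIES ((r IMPLIES t) IMPLIES t) = True IMPLIES True = True
NOT ((s OR ((t AND p) AND p)) IMPLIES (t IMPLIES r)) IMPLIES ((p IMPLIES NOT (r IMPLIES (u IMPLIES s))) IMPLIES ((r IMPLIES t) IMPLIES t)) = False IMPLIES True = True

True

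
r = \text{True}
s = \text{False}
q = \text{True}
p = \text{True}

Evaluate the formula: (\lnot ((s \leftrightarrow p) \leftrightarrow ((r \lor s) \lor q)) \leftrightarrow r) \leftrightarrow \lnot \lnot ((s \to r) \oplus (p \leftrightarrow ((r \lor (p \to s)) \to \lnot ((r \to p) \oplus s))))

s \leftrightarrow p = \text{False} \leftrightarrow \text{True} = \text{False}
r \lor s = \text{True} \lor \text{False} = \text{True}
(r \lor s) \lor q = \text{True} \lor \text{True} = \text{True}
(s \leftrightarrow p) \leftrightarrow ((r \lor s) \lor q) = \text{False} \leftrightarrow \text{True} = \text{False}
\lnot ((s \leftrightarrow p) \leftrightarrow ((r \lor s) \lor q)) = \lnot \text{False} = \text{True}
\lnot ((s \leftrightarrow p) \leftrightarrow ((r \lor s) \lor q)) \leftrightarrow r = \text{True} \leftrightarrow \text{True} = \text{True}
s \to r = \text{False} \to \text{True} = \text{True}
p \to s = \text{True} \to \text{False} = \text{False}
r \lor (p \to s) = \text{True} \lor \text{False} = \text{True}
r \to p = \text{True} \to \text{True} = \text{True}
(r \to p) \oplus s = \text{True} \oplus \text{False} = \text{True}
\lnot ((r \to p) \oplus s) = \lnot \text{True} = \text{False}
(r \lor (p \to s)) \to \lnot ((r \to p) \oplus s) = \text{True} \to \text{False} = \text{False}
p \leftrightarrow ((r \lor (p \to s)) \to \lnot ((r \to p) \oplus s)) = \text{True} \leftrightarrow \text{False} = \text{False}
(s \to r) \oplus (p \leftrightarrow ((r \lor (p \to s)) \to \lnot ((r \to p) \oplus s))) = \text{True} \oplus \text{False} = \text{True}
\lnot ((s \to r) \oplus (p \leftrightarrow ((r \lor (p \to s)) \to \lnot ((r \to p) \oplus s)))) = \lnot \text{True} = \text{False}
\lnot \lnot ((s \to r) \oplus (p \leftrightarrow ((r \lor (p \to s)) \to \lnot ((r \to p) \oplus s)))) = \lnot \text{False} = \text{True}
(\lnot ((s \leftrightarrow p) \leftrightarrow ((r \lor s) \lor q)) \leftrightarrow r) \leftrightarrow \lnot \lnot ((s \to r) \oplus (p \leftrightarrow ((r \lor (p \to s)) \to \lnot ((r \to p) \oplus s)))) = \text{True} \leftrightarrow \text{True} = \text{True}

\text{True}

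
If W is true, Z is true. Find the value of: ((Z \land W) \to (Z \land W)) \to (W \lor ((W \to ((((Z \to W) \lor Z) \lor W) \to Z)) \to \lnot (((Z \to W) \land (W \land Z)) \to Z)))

Z \land W = \text{True} \land \text{True} = \text{True}
Z \land W = \text{True} \land \text{True} = \text{True}
(Z \land W) \to (Z \land W) = \text{True} \to \text{True} = \text{True}
Z \to W = \text{True} \to \text{True} = \text{True}
(Z \to W) \lor Z = \text{True} \lor \text{True} = \text{True}
((Z \to W) \lor Z) \lor W = \text{True} \lor \text{True} = \text{True}
(((Z \to W) \lor Z) \lor W) \to Z = \text{True} \to \text{True} = \text{True}
W \to ((((Z \to W) \lor Z) \lor W) \to Z) = \text{True} \to \text{True} = \text{True}
Z \to W = \text{True} \to \text{True} = \text{True}
W \land Z = \text{True} \land \text{True} = \text{True}
(Z \to W) \land (W \land Z) = \text{True} \land \text{True} = \text{True}
((Z \to W) \land (W \land Z)) \to Z = \text{True} \to \text{True} = \text{True}
\lnot (((Z \to W) \land (W \land Z)) \to Z) = \lnot \text{True} = \text{False}
(W \to ((((Z \to W) \lor Z) \lor W) \to Z)) \to \lnot (((Z \to W) \land (W \land Z)) \to Z) = \text{True} \to \text{False} = \text{False}
W \lor ((W \to ((((Z \to W) \lor Z) \lor W) \to Z)) \to \lnot (((Z \to W) \land (W \land Z)) \to Z)) = \text{True} \lor \text{False} = \text{True}
((Z \land W) \to (Z \land W)) \to (W \lor ((W \to ((((Z \to W) \lor Z) \lor W) \to Z)) \to \lnot (((Z \to W) \land (W \land Z)) \to Z))) = \text{True} \to \text{True} = \text{True}

\text{True}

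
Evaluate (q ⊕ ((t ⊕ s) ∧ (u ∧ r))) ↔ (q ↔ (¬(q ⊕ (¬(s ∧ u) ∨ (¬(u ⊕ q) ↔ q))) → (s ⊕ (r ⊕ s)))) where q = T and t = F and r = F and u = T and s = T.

F

Substituting q=T, t=F, r=F, u=T, s=T:
t ⊕ s = F ⊕ T = T
u ∧ r = T ∧ F = F
(t ⊕ s) ∧ (u ∧ r) = T ∧ F = F
q ⊕ ((t ⊕ s) ∧ (u ∧ r)) = T ⊕ F = T
s ∧ u = T ∧ T = T
¬(s ∧ u) = ¬T = F
u ⊕ q = T ⊕ T = F
¬(u ⊕ q) = ¬F = T
¬(u ⊕ q) ↔ q = T ↔ T = T
¬(s ∧ u) ∨ (¬(u ⊕ q) ↔ q) = F ∨ T = T
q ⊕ (¬(s ∧ u) ∨ (¬(u ⊕ q) ↔ q)) = T ⊕ T = F
¬(q ⊕ (¬(s ∧ u) ∨ (¬(u ⊕ q) ↔ q))) = ¬F = T
r ⊕ s = F ⊕ T = T
s ⊕ (r ⊕ s) = T ⊕ T = F
¬(q ⊕ (¬(s ∧ u) ∨ (¬(u ⊕ q) ↔ q))) → (s ⊕ (r ⊕ s)) = T → F = F
q ↔ (¬(q ⊕ (¬(s ∧ u) ∨ (¬(u ⊕ q) ↔ q))) → (s ⊕ (r ⊕ s))) = T ↔ F = F
(q ⊕ ((t ⊕ s) ∧ (u ∧ r))) ↔ (q ↔ (¬(q ⊕ (¬(s ∧ u) ∨ (¬(u ⊕ q) ↔ q))) → (s ⊕ (r ⊕ s)))) = T ↔ F = F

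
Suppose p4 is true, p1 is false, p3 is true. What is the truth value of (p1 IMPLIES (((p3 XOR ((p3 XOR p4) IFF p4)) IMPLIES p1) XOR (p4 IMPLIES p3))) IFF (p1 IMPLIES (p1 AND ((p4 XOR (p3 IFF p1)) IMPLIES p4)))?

T

Substituting p4=T, p1=F, p3=T:
p3 XOR p4 = T XOR T = F
(p3 XOR p4) IFF p4 = F IFF T = F
p3 XOR ((p3 XOR p4) IFF p4) = T XOR F = T
(p3 XOR ((p3 XOR p4) IFF p4)) IMPLIES p1 = T IMPLIES F = F
p4 IMPLIES p3 = T IMPLIES T = T
((p3 XOR ((p3 XOR p4) IFF p4)) IMPLIES p1) XOR (p4 IMPLIES p3) = F XOR T = T
p1 IMPLIES (((p3 XOR ((p3 XOR p4) IFF p4)) IMPLIES p1) XOR (p4 IMPLIES p3)) = F IMPLIES T = T
p3 IFF p1 = T IFF F = F
p4 XOR (p3 IFF p1) = T XOR F = T
(p4 XOR (p3 IFF p1)) IMPLIES p4 = T IMPLIES T = T
p1 AND ((p4 XOR (p3 IFF p1)) IMPLIES p4) = F AND T = F
p1 IMPLIES (p1 AND ((p4 XOR (p3 IFF p1)) IMPLIES p4)) = F IMPLIES F = T
(p1 IMPLIES (((p3 XOR ((p3 XOR p4) IFF p4)) IMPLIES p1) XOR (p4 IMPLIES p3))) IFF (p1 IMPLIES (p1 AND ((p4 XOR (p3 IFF p1)) IMPLIES p4))) = T IFF T = T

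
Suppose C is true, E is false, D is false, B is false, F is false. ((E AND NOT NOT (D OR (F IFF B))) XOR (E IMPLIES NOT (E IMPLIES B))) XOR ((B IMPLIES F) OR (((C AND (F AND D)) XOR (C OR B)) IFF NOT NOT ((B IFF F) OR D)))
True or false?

False

F IFF B = False IFF False = True
D OR (F IFF B) = False OR True = True
NOT (D OR (F IFF B)) = NOT True = False
NOT NOT (D OR (F IFF B)) = NOT False = True
E AND NOT NOT (D OR (F IFF B)) = False AND True = False
E IMPLIES B = False IMPLIES False = True
NOT (E IMPLIES B) = NOT True = False
E IMPLIES NOT (E IMPLIES B) = False IMPLIES False = True
(E AND NOT NOT (D OR (F IFF B))) XOR (E IMPLIES NOT (E IMPLIES B)) = False XOR True = True
B IMPLIES F = False IMPLIES False = True
F AND D = False AND False = False
C AND (F AND D) = True AND False = False
C OR B = True OR False = True
(C AND (F AND D)) XOR (C OR B) = False XOR True = True
B IFF F = False IFF False = True
(B IFF F) OR D = True OR False = True
NOT ((B IFF F) OR D) = NOT True = False
NOT NOT ((B IFF F) OR D) = NOT False = True
((C AND (F AND D)) XOR (C OR B)) IFF NOT NOT ((B IFF F) OR D) = True IFF True = True
(B IMPLIES F) OR (((C AND (F AND D)) XOR (C OR B)) IFF NOT NOT ((B IFF F) OR D)) = True OR True = True
((E AND NOT NOT (D OR (F IFF B))) XOR (E IMPLIES NOT (E IMPLIES B))) XOR ((B IMPLIES F) OR (((C AND (F AND D)) XOR (C OR B)) IFF NOT NOT ((B IFF F) OR D))) = True XOR True = False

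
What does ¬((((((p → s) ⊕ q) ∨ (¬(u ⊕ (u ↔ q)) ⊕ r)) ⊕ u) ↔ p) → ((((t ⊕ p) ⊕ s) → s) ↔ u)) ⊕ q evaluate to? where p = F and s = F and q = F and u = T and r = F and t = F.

p → s = F → F = T
(p → s) ⊕ q = T ⊕ F = T
u ↔ q = T ↔ F = F
u ⊕ (u ↔ q) = T ⊕ F = T
¬(u ⊕ (u ↔ q)) = ¬T = F
¬(u ⊕ (u ↔ q)) ⊕ r = F ⊕ F = F
((p → s) ⊕ q) ∨ (¬(u ⊕ (u ↔ q)) ⊕ r) = T ∨ F = T
(((p → s) ⊕ q) ∨ (¬(u ⊕ (u ↔ q)) ⊕ r)) ⊕ u = T ⊕ T = F
((((p → s) ⊕ q) ∨ (¬(u ⊕ (u ↔ q)) ⊕ r)) ⊕ u) ↔ p = F ↔ F = T
t ⊕ p = F ⊕ F = F
(t ⊕ p) ⊕ s = F ⊕ F = F
((t ⊕ p) ⊕ s) → s = F → F = T
(((t ⊕ p) ⊕ s) → s) ↔ u = T ↔ T = T
(((((p → s) ⊕ q) ∨ (¬(u ⊕ (u ↔ q)) ⊕ r)) ⊕ u) ↔ p) → ((((t ⊕ p) ⊕ s) → s) ↔ u) = T → T = T
¬((((((p → s) ⊕ q) ∨ (¬(u ⊕ (u ↔ q)) ⊕ r)) ⊕ u) ↔ p) → ((((t ⊕ p) ⊕ s) → s) ↔ u)) = ¬T = F
¬((((((p → s) ⊕ q) ∨ (¬(u ⊕ (u ↔ q)) ⊕ r)) ⊕ u) ↔ p) → ((((t ⊕ p) ⊕ s) → s) ↔ u)) ⊕ q = F ⊕ F = F

F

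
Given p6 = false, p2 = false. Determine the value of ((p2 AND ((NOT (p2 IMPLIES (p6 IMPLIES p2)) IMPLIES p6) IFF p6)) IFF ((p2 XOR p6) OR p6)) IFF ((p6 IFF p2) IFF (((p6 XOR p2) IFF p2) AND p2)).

p6 IMPLIES p2 = false IMPLIES false = true
p2 IMPLIES (p6 IMPLIES p2) = false IMPLIES true = true
NOT (p2 IMPLIES (p6 IMPLIES p2)) = NOT true = false
NOT (p2 IMPLIES (p6 IMPLIES p2)) IMPLIES p6 = false IMPLIES false = true
(NOT (p2 IMPLIES (p6 IMPLIES p2)) IMPLIES p6) IFF p6 = true IFF false = false
p2 AND ((NOT (p2 IMPLIES (p6 IMPLIES p2)) IMPLIES p6) IFF p6) = false AND false = false
p2 XOR p6 = false XOR false = false
(p2 XOR p6) OR p6 = false OR false = false
(p2 AND ((NOT (p2 IMPLIES (p6 IMPLIES p2)) IMPLIES p6) IFF p6)) IFF ((p2 XOR p6) OR p6) = false IFF false = true
p6 IFF p2 = false IFF false = true
p6 XOR p2 = false XOR false = false
(p6 XOR p2) IFF p2 = false IFF false = true
((p6 XOR p2) IFF p2) AND p2 = true AND false = false
(p6 IFF p2) IFF (((p6 XOR p2) IFF p2) AND p2) = true IFF false = false
((p2 AND ((NOT (p2 IMPLIES (p6 IMPLIES p2)) IMPLIES p6) IFF p6)) IFF ((p2 XOR p6) OR p6)) IFF ((p6 IFF p2) IFF (((p6 XOR p2) IFF p2) AND p2)) = true IFF false = false

false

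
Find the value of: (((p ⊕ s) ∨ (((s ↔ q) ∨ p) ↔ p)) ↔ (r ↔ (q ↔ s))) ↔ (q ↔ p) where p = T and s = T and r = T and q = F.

T

Substituting p=T, s=T, r=T, q=F:
p ⊕ s = T ⊕ T = F
s ↔ q = T ↔ F = F
(s ↔ q) ∨ p = F ∨ T = T
((s ↔ q) ∨ p) ↔ p = T ↔ T = T
(p ⊕ s) ∨ (((s ↔ q) ∨ p) ↔ p) = F ∨ T = T
q ↔ s = F ↔ T = F
r ↔ (q ↔ s) = T ↔ F = F
((p ⊕ s) ∨ (((s ↔ q) ∨ p) ↔ p)) ↔ (r ↔ (q ↔ s)) = T ↔ F = F
q ↔ p = F ↔ T = F
(((p ⊕ s) ∨ (((s ↔ q) ∨ p) ↔ p)) ↔ (r ↔ (q ↔ s))) ↔ (q ↔ p) = F ↔ F = T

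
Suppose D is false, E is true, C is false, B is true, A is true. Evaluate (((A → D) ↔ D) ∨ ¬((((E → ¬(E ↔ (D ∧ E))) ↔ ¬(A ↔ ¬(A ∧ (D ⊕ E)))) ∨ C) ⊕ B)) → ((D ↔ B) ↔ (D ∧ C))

T

A → D = T → F = F
(A → D) ↔ D = F ↔ F = T
D ∧ E = F ∧ T = F
E ↔ (D ∧ E) = T ↔ F = F
¬(E ↔ (D ∧ E)) = ¬F = T
E → ¬(E ↔ (D ∧ E)) = T → T = T
D ⊕ E = F ⊕ T = T
A ∧ (D ⊕ E) = T ∧ T = T
¬(A ∧ (D ⊕ E)) = ¬T = F
A ↔ ¬(A ∧ (D ⊕ E)) = T ↔ F = F
¬(A ↔ ¬(A ∧ (D ⊕ E))) = ¬F = T
(E → ¬(E ↔ (D ∧ E))) ↔ ¬(A ↔ ¬(A ∧ (D ⊕ E))) = T ↔ T = T
((E → ¬(E ↔ (D ∧ E))) ↔ ¬(A ↔ ¬(A ∧ (D ⊕ E)))) ∨ C = T ∨ F = T
(((E → ¬(E ↔ (D ∧ E))) ↔ ¬(A ↔ ¬(A ∧ (D ⊕ E)))) ∨ C) ⊕ B = T ⊕ T = F
¬((((E → ¬(E ↔ (D ∧ E))) ↔ ¬(A ↔ ¬(A ∧ (D ⊕ E)))) ∨ C) ⊕ B) = ¬F = T
((A → D) ↔ D) ∨ ¬((((E → ¬(E ↔ (D ∧ E))) ↔ ¬(A ↔ ¬(A ∧ (D ⊕ E)))) ∨ C) ⊕ B) = T ∨ T = T
D ↔ B = F ↔ T = F
D ∧ C = F ∧ F = F
(D ↔ B) ↔ (D ∧ C) = F ↔ F = T
(((A → D) ↔ D) ∨ ¬((((E → ¬(E ↔ (D ∧ E))) ↔ ¬(A ↔ ¬(A ∧ (D ⊕ E)))) ∨ C) ⊕ B)) → ((D ↔ B) ↔ (D ∧ C)) = T → T = T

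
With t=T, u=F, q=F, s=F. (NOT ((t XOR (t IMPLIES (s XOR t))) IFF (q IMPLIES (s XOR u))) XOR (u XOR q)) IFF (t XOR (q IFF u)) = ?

s XOR t = F XOR T = T
t IMPLIES (s XOR t) = T IMPLIES T = T
t XOR (t IMPLIES (s XOR t)) = T XOR T = F
s XOR u = F XOR F = F
q IMPLIES (s XOR u) = F IMPLIES F = T
(t XOR (t IMPLIES (s XOR t))) IFF (q IMPLIES (s XOR u)) = F IFF T = F
NOT ((t XOR (t IMPLIES (s XOR t))) IFF (q IMPLIES (s XOR u))) = NOT F = T
u XOR q = F XOR F = F
NOT ((t XOR (t IMPLIES (s XOR t))) IFF (q IMPLIES (s XOR u))) XOR (u XOR q) = T XOR F = T
q IFF u = F IFF F = T
t XOR (q IFF u) = T XOR T = F
(NOT ((t XOR (t IMPLIES (s XOR t))) IFF (q IMPLIES (s XOR u))) XOR (u XOR q)) IFF (t XOR (q IFF u)) = T IFF F = F

F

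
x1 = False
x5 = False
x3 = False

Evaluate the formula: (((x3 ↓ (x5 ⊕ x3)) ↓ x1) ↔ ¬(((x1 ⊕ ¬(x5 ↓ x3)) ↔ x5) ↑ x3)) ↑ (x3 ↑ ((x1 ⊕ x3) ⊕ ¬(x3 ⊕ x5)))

False

x5 ⊕ x3 = False ⊕ False = False
x3 ↓ (x5 ⊕ x3) = False ↓ False = True
(x3 ↓ (x5 ⊕ x3)) ↓ x1 = True ↓ False = False
x5 ↓ x3 = False ↓ False = True
¬(x5 ↓ x3) = ¬True = False
x1 ⊕ ¬(x5 ↓ x3) = False ⊕ False = False
(x1 ⊕ ¬(x5 ↓ x3)) ↔ x5 = False ↔ False = True
((x1 ⊕ ¬(x5 ↓ x3)) ↔ x5) ↑ x3 = True ↑ False = True
¬(((x1 ⊕ ¬(x5 ↓ x3)) ↔ x5) ↑ x3) = ¬True = False
((x3 ↓ (x5 ⊕ x3)) ↓ x1) ↔ ¬(((x1 ⊕ ¬(x5 ↓ x3)) ↔ x5) ↑ x3) = False ↔ False = True
x1 ⊕ x3 = False ⊕ False = False
x3 ⊕ x5 = False ⊕ False = False
¬(x3 ⊕ x5) = ¬False = True
(x1 ⊕ x3) ⊕ ¬(x3 ⊕ x5) = False ⊕ True = True
x3 ↑ ((x1 ⊕ x3) ⊕ ¬(x3 ⊕ x5)) = False ↑ True = True
(((x3 ↓ (x5 ⊕ x3)) ↓ x1) ↔ ¬(((x1 ⊕ ¬(x5 ↓ x3)) ↔ x5) ↑ x3)) ↑ (x3 ↑ ((x1 ⊕ x3) ⊕ ¬(x3 ⊕ x5))) = True ↑ True = False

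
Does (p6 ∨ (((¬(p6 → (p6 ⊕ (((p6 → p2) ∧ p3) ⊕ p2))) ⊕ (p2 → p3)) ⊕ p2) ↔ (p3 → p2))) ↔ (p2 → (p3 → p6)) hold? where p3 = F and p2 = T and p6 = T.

Substituting p3=F, p2=T, p6=T:
p6 → p2 = T → T = T
(p6 → p2) ∧ p3 = T ∧ F = F
((p6 → p2) ∧ p3) ⊕ p2 = F ⊕ T = T
p6 ⊕ (((p6 → p2) ∧ p3) ⊕ p2) = T ⊕ T = F
p6 → (p6 ⊕ (((p6 → p2) ∧ p3) ⊕ p2)) = T → F = F
¬(p6 → (p6 ⊕ (((p6 → p2) ∧ p3) ⊕ p2))) = ¬F = T
p2 → p3 = T → F = F
¬(p6 → (p6 ⊕ (((p6 → p2) ∧ p3) ⊕ p2))) ⊕ (p2 → p3) = T ⊕ F = T
(¬(p6 → (p6 ⊕ (((p6 → p2) ∧ p3) ⊕ p2))) ⊕ (p2 → p3)) ⊕ p2 = T ⊕ T = F
p3 → p2 = F → T = T
((¬(p6 → (p6 ⊕ (((p6 → p2) ∧ p3) ⊕ p2))) ⊕ (p2 → p3)) ⊕ p2) ↔ (p3 → p2) = F ↔ T = F
p6 ∨ (((¬(p6 → (p6 ⊕ (((p6 → p2) ∧ p3) ⊕ p2))) ⊕ (p2 → p3)) ⊕ p2) ↔ (p3 → p2)) = T ∨ F = T
p3 → p6 = F → T = T
p2 → (p3 → p6) = T → T = T
(p6 ∨ (((¬(p6 → (p6 ⊕ (((p6 → p2) ∧ p3) ⊕ p2))) ⊕ (p2 → p3)) ⊕ p2) ↔ (p3 → p2))) ↔ (p2 → (p3 → p6)) = T ↔ T = T

T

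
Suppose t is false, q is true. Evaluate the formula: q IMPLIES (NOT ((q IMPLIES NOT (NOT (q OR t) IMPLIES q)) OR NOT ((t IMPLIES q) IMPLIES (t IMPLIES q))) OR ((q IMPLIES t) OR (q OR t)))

true

q OR t = true OR false = true
NOT (q OR t) = NOT true = false
NOT (q OR t) IMPLIES q = false IMPLIES true = true
NOT (NOT (q OR t) IMPLIES q) = NOT true = false
q IMPLIES NOT (NOT (q OR t) IMPLIES q) = true IMPLIES false = false
t IMPLIES q = false IMPLIES true = true
t IMPLIES q = false IMPLIES true = true
(t IMPLIES q) IMPLIES (t IMPLIES q) = true IMPLIES true = true
NOT ((t IMPLIES q) IMPLIES (t IMPLIES q)) = NOT true = false
(q IMPLIES NOT (NOT (q OR t) IMPLIES q)) OR NOT ((t IMPLIES q) IMPLIES (t IMPLIES q)) = false OR false = false
NOT ((q IMPLIES NOT (NOT (q OR t) IMPLIES q)) OR NOT ((t IMPLIES q) IMPLIES (t IMPLIES q))) = NOT false = true
q IMPLIES t = true IMPLIES false = false
q OR t = true OR false = true
(q IMPLIES t) OR (q OR t) = false OR true = true
NOT ((q IMPLIES NOT (NOT (q OR t) IMPLIES q)) OR NOT ((t IMPLIES q) IMPLIES (t IMPLIES q))) OR ((q IMPLIES t) OR (q OR t)) = true OR true = true
q IMPLIES (NOT ((q IMPLIES NOT (NOT (q OR t) IMPLIES q)) OR NOT ((t IMPLIES q) IMPLIES (t IMPLIES q))) OR ((q IMPLIES t) OR (q OR t))) = true IMPLIES true = true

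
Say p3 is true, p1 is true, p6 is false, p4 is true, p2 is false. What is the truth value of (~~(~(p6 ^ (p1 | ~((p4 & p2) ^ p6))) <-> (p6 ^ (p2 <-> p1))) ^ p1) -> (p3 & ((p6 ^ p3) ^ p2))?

p4 & p2 = 1 & 0 = 0
(p4 & p2) ^ p6 = 0 ^ 0 = 0
~((p4 & p2) ^ p6) = ~0 = 1
p1 | ~((p4 & p2) ^ p6) = 1 | 1 = 1
p6 ^ (p1 | ~((p4 & p2) ^ p6)) = 0 ^ 1 = 1
~(p6 ^ (p1 | ~((p4 & p2) ^ p6))) = ~1 = 0
p2 <-> p1 = 0 <-> 1 = 0
p6 ^ (p2 <-> p1) = 0 ^ 0 = 0
~(p6 ^ (p1 | ~((p4 & p2) ^ p6))) <-> (p6 ^ (p2 <-> p1)) = 0 <-> 0 = 1
~(~(p6 ^ (p1 | ~((p4 & p2) ^ p6))) <-> (p6 ^ (p2 <-> p1))) = ~1 = 0
~~(~(p6 ^ (p1 | ~((p4 & p2) ^ p6))) <-> (p6 ^ (p2 <-> p1))) = ~0 = 1
~~(~(p6 ^ (p1 | ~((p4 & p2) ^ p6))) <-> (p6 ^ (p2 <-> p1))) ^ p1 = 1 ^ 1 = 0
p6 ^ p3 = 0 ^ 1 = 1
(p6 ^ p3) ^ p2 = 1 ^ 0 = 1
p3 & ((p6 ^ p3) ^ p2) = 1 & 1 = 1
(~~(~(p6 ^ (p1 | ~((p4 & p2) ^ p6))) <-> (p6 ^ (p2 <-> p1))) ^ p1) -> (p3 & ((p6 ^ p3) ^ p2)) = 0 -> 1 = 1

1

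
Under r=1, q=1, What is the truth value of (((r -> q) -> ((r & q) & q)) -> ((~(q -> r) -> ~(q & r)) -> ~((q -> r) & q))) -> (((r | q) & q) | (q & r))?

1

r -> q = 1 -> 1 = 1
r & q = 1 & 1 = 1
(r & q) & q = 1 & 1 = 1
(r -> q) -> ((r & q) & q) = 1 -> 1 = 1
q -> r = 1 -> 1 = 1
~(q -> r) = ~1 = 0
q & r = 1 & 1 = 1
~(q & r) = ~1 = 0
~(q -> r) -> ~(q & r) = 0 -> 0 = 1
q -> r = 1 -> 1 = 1
(q -> r) & q = 1 & 1 = 1
~((q -> r) & q) = ~1 = 0
(~(q -> r) -> ~(q & r)) -> ~((q -> r) & q) = 1 -> 0 = 0
((r -> q) -> ((r & q) & q)) -> ((~(q -> r) -> ~(q & r)) -> ~((q -> r) & q)) = 1 -> 0 = 0
r | q = 1 | 1 = 1
(r | q) & q = 1 & 1 = 1
q & r = 1 & 1 = 1
((r | q) & q) | (q & r) = 1 | 1 = 1
(((r -> q) -> ((r & q) & q)) -> ((~(q -> r) -> ~(q & r)) -> ~((q -> r) & q))) -> (((r | q) & q) | (q & r)) = 0 -> 1 = 1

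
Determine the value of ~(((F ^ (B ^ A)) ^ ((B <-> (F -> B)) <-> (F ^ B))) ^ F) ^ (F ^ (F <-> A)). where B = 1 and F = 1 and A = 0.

Substituting B=1, F=1, A=0:
B ^ A = 1 ^ 0 = 1
F ^ (B ^ A) = 1 ^ 1 = 0
F -> B = 1 -> 1 = 1
B <-> (F -> B) = 1 <-> 1 = 1
F ^ B = 1 ^ 1 = 0
(B <-> (F -> B)) <-> (F ^ B) = 1 <-> 0 = 0
(F ^ (B ^ A)) ^ ((B <-> (F -> B)) <-> (F ^ B)) = 0 ^ 0 = 0
((F ^ (B ^ A)) ^ ((B <-> (F -> B)) <-> (F ^ B))) ^ F = 0 ^ 1 = 1
~(((F ^ (B ^ A)) ^ ((B <-> (F -> B)) <-> (F ^ B))) ^ F) = ~1 = 0
F <-> A = 1 <-> 0 = 0
F ^ (F <-> A) = 1 ^ 0 = 1
~(((F ^ (B ^ A)) ^ ((B <-> (F -> B)) <-> (F ^ B))) ^ F) ^ (F ^ (F <-> A)) = 0 ^ 1 = 1

1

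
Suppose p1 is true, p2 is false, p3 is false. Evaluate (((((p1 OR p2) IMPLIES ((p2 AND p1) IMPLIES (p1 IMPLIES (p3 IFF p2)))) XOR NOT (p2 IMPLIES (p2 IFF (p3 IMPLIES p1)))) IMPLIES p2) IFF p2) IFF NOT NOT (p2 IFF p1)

False

Substituting p1=True, p2=False, p3=False:
p1 OR p2 = True OR False = True
p2 AND p1 = False AND True = False
p3 IFF p2 = False IFF False = True
p1 IMPLIES (p3 IFF p2) = True IMPLIES True = True
(p2 AND p1) IMPLIES (p1 IMPLIES (p3 IFF p2)) = False IMPLIES True = True
(p1 OR p2) IMPLIES ((p2 AND p1) IMPLIES (p1 IMPLIES (p3 IFF p2))) = True IMPLIES True = True
p3 IMPLIES p1 = False IMPLIES True = True
p2 IFF (p3 IMPLIES p1) = False IFF True = False
p2 IMPLIES (p2 IFF (p3 IMPLIES p1)) = False IMPLIES False = True
NOT (p2 IMPLIES (p2 IFF (p3 IMPLIES p1))) = NOT True = False
((p1 OR p2) IMPLIES ((p2 AND p1) IMPLIES (p1 IMPLIES (p3 IFF p2)))) XOR NOT (p2 IMPLIES (p2 IFF (p3 IMPLIES p1))) = True XOR False = True
(((p1 OR p2) IMPLIES ((p2 AND p1) IMPLIES (p1 IMPLIES (p3 IFF p2)))) XOR NOT (p2 IMPLIES (p2 IFF (p3 IMPLIES p1)))) IMPLIES p2 = True IMPLIES False = False
((((p1 OR p2) IMPLIES ((p2 AND p1) IMPLIES (p1 IMPLIES (p3 IFF p2)))) XOR NOT (p2 IMPLIES (p2 IFF (p3 IMPLIES p1)))) IMPLIES p2) IFF p2 = False IFF False = True
p2 IFF p1 = False IFF True = False
NOT (p2 IFF p1) = NOT False = True
NOT NOT (p2 IFF p1) = NOT True = False
(((((p1 OR p2) IMPLIES ((p2 AND p1) IMPLIES (p1 IMPLIES (p3 IFF p2)))) XOR NOT (p2 IMPLIES (p2 IFF (p3 IMPLIES p1)))) IMPLIES p2) IFF p2) IFF NOT NOT (p2 IFF p1) = True IFF False = False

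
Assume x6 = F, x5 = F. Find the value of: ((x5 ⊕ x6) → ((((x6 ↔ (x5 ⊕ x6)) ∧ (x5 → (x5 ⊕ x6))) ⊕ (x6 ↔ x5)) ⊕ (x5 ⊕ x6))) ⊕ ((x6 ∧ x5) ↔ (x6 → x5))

T

x5 ⊕ x6 = F ⊕ F = F
x5 ⊕ x6 = F ⊕ F = F
x6 ↔ (x5 ⊕ x6) = F ↔ F = T
x5 ⊕ x6 = F ⊕ F = F
x5 → (x5 ⊕ x6) = F → F = T
(x6 ↔ (x5 ⊕ x6)) ∧ (x5 → (x5 ⊕ x6)) = T ∧ T = T
x6 ↔ x5 = F ↔ F = T
((x6 ↔ (x5 ⊕ x6)) ∧ (x5 → (x5 ⊕ x6))) ⊕ (x6 ↔ x5) = T ⊕ T = F
x5 ⊕ x6 = F ⊕ F = F
(((x6 ↔ (x5 ⊕ x6)) ∧ (x5 → (x5 ⊕ x6))) ⊕ (x6 ↔ x5)) ⊕ (x5 ⊕ x6) = F ⊕ F = F
(x5 ⊕ x6) → ((((x6 ↔ (x5 ⊕ x6)) ∧ (x5 → (x5 ⊕ x6))) ⊕ (x6 ↔ x5)) ⊕ (x5 ⊕ x6)) = F → F = T
x6 ∧ x5 = F ∧ F = F
x6 → x5 = F → F = T
(x6 ∧ x5) ↔ (x6 → x5) = F ↔ T = F
((x5 ⊕ x6) → ((((x6 ↔ (x5 ⊕ x6)) ∧ (x5 → (x5 ⊕ x6))) ⊕ (x6 ↔ x5)) ⊕ (x5 ⊕ x6))) ⊕ ((x6 ∧ x5) ↔ (x6 → x5)) = T ⊕ F = T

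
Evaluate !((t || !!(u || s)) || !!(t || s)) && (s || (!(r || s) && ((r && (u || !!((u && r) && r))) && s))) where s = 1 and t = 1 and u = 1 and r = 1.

0

u || s = 1 || 1 = 1
!(u || s) = !1 = 0
!!(u || s) = !0 = 1
t || !!(u || s) = 1 || 1 = 1
t || s = 1 || 1 = 1
!(t || s) = !1 = 0
!!(t || s) = !0 = 1
(t || !!(u || s)) || !!(t || s) = 1 || 1 = 1
!((t || !!(u || s)) || !!(t || s)) = !1 = 0
r || s = 1 || 1 = 1
!(r || s) = !1 = 0
u && r = 1 && 1 = 1
(u && r) && r = 1 && 1 = 1
!((u && r) && r) = !1 = 0
!!((u && r) && r) = !0 = 1
u || !!((u && r) && r) = 1 || 1 = 1
r && (u || !!((u && r) && r)) = 1 && 1 = 1
(r && (u || !!((u && r) && r))) && s = 1 && 1 = 1
!(r || s) && ((r && (u || !!((u && r) && r))) && s) = 0 && 1 = 0
s || (!(r || s) && ((r && (u || !!((u && r) && r))) && s)) = 1 || 0 = 1
!((t || !!(u || s)) || !!(t || s)) && (s || (!(r || s) && ((r && (u || !!((u && r) && r))) && s))) = 0 && 1 = 0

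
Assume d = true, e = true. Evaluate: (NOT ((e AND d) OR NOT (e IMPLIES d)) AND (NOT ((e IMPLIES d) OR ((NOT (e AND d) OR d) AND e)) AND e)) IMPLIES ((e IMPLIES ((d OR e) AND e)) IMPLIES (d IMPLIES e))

true

e AND d = true AND true = true
e IMPLIES d = true IMPLIES true = true
NOT (e IMPLIES d) = NOT true = false
(e AND d) OR NOT (e IMPLIES d) = true OR false = true
NOT ((e AND d) OR NOT (e IMPLIES d)) = NOT true = false
e IMPLIES d = true IMPLIES true = true
e AND d = true AND true = true
NOT (e AND d) = NOT true = false
NOT (e AND d) OR d = false OR true = true
(NOT (e AND d) OR d) AND e = true AND true = true
(e IMPLIES d) OR ((NOT (e AND d) OR d) AND e) = true OR true = true
NOT ((e IMPLIES d) OR ((NOT (e AND d) OR d) AND e)) = NOT true = false
NOT ((e IMPLIES d) OR ((NOT (e AND d) OR d) AND e)) AND e = false AND true = false
NOT ((e AND d) OR NOT (e IMPLIES d)) AND (NOT ((e IMPLIES d) OR ((NOT (e AND d) OR d) AND e)) AND e) = false AND false = false
d OR e = true OR true = true
(d OR e) AND e = true AND true = true
e IMPLIES ((d OR e) AND e) = true IMPLIES true = true
d IMPLIES e = true IMPLIES true = true
(e IMPLIES ((d OR e) AND e)) IMPLIES (d IMPLIES e) = true IMPLIES true = true
(NOT ((e AND d) OR NOT (e IMPLIES d)) AND (NOT ((e IMPLIES d) OR ((NOT (e AND d) OR d) AND e)) AND e)) IMPLIES ((e IMPLIES ((d OR e) AND e)) IMPLIES (d IMPLIES e)) = false IMPLIES true = true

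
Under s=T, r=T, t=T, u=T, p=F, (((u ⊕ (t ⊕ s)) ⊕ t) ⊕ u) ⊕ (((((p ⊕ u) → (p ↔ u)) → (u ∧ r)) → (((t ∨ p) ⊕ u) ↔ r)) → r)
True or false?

t ⊕ s = T ⊕ T = F
u ⊕ (t ⊕ s) = T ⊕ F = T
(u ⊕ (t ⊕ s)) ⊕ t = T ⊕ T = F
((u ⊕ (t ⊕ s)) ⊕ t) ⊕ u = F ⊕ T = T
p ⊕ u = F ⊕ T = T
p ↔ u = F ↔ T = F
(p ⊕ u) → (p ↔ u) = T → F = F
u ∧ r = T ∧ T = T
((p ⊕ u) → (p ↔ u)) → (u ∧ r) = F → T = T
t ∨ p = T ∨ F = T
(t ∨ p) ⊕ u = T ⊕ T = F
((t ∨ p) ⊕ u) ↔ r = F ↔ T = F
(((p ⊕ u) → (p ↔ u)) → (u ∧ r)) → (((t ∨ p) ⊕ u) ↔ r) = T → F = F
((((p ⊕ u) → (p ↔ u)) → (u ∧ r)) → (((t ∨ p) ⊕ u) ↔ r)) → r = F → T = T
(((u ⊕ (t ⊕ s)) ⊕ t) ⊕ u) ⊕ (((((p ⊕ u) → (p ↔ u)) → (u ∧ r)) → (((t ∨ p) ⊕ u) ↔ r)) → r) = T ⊕ T = F

F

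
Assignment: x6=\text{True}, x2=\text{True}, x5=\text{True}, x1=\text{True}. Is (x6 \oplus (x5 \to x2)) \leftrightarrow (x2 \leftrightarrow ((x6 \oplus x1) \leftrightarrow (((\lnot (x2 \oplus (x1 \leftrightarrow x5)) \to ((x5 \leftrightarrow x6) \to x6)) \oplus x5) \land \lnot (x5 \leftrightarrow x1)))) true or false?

x5 \to x2 = \text{True} \to \text{True} = \text{True}
x6 \oplus (x5 \to x2) = \text{True} \oplus \text{True} = \text{False}
x6 \oplus x1 = \text{True} \oplus \text{True} = \text{False}
x1 \leftrightarrow x5 = \text{True} \leftrightarrow \text{True} = \text{True}
x2 \oplus (x1 \leftrightarrow x5) = \text{True} \oplus \text{True} = \text{False}
\lnot (x2 \oplus (x1 \leftrightarrow x5)) = \lnot \text{False} = \text{True}
x5 \leftrightarrow x6 = \text{True} \leftrightarrow \text{True} = \text{True}
(x5 \leftrightarrow x6) \to x6 = \text{True} \to \text{True} = \text{True}
\lnot (x2 \oplus (x1 \leftrightarrow x5)) \to ((x5 \leftrightarrow x6) \to x6) = \text{True} \to \text{True} = \text{True}
(\lnot (x2 \oplus (x1 \leftrightarrow x5)) \to ((x5 \leftrightarrow x6) \to x6)) \oplus x5 = \text{True} \oplus \text{True} = \text{False}
x5 \leftrightarrow x1 = \text{True} \leftrightarrow \text{True} = \text{True}
\lnot (x5 \leftrightarrow x1) = \lnot \text{True} = \text{False}
((\lnot (x2 \oplus (x1 \leftrightarrow x5)) \to ((x5 \leftrightarrow x6) \to x6)) \oplus x5) \land \lnot (x5 \leftrightarrow x1) = \text{False} \land \text{False} = \text{False}
(x6 \oplus x1) \leftrightarrow (((\lnot (x2 \oplus (x1 \leftrightarrow x5)) \to ((x5 \leftrightarrow x6) \to x6)) \oplus x5) \land \lnot (x5 \leftrightarrow x1)) = \text{False} \leftrightarrow \text{False} = \text{True}
x2 \leftrightarrow ((x6 \oplus x1) \leftrightarrow (((\lnot (x2 \oplus (x1 \leftrightarrow x5)) \to ((x5 \leftrightarrow x6) \to x6)) \oplus x5) \land \lnot (x5 \leftrightarrow x1))) = \text{True} \leftrightarrow \text{True} = \text{True}
(x6 \oplus (x5 \to x2)) \leftrightarrow (x2 \leftrightarrow ((x6 \oplus x1) \leftrightarrow (((\lnot (x2 \oplus (x1 \leftrightarrow x5)) \to ((x5 \leftrightarrow x6) \to x6)) \oplus x5) \land \lnot (x5 \leftrightarrow x1)))) = \text{False} \leftrightarrow \text{True} = \text{False}

\text{False}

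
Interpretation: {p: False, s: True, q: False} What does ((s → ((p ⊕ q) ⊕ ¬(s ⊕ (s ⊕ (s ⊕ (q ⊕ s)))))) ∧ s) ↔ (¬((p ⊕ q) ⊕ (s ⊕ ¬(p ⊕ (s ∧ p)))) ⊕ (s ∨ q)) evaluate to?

p ⊕ q = False ⊕ False = False
q ⊕ s = False ⊕ True = True
s ⊕ (q ⊕ s) = True ⊕ True = False
s ⊕ (s ⊕ (q ⊕ s)) = True ⊕ False = True
s ⊕ (s ⊕ (s ⊕ (q ⊕ s))) = True ⊕ True = False
¬(s ⊕ (s ⊕ (s ⊕ (q ⊕ s)))) = ¬False = True
(p ⊕ q) ⊕ ¬(s ⊕ (s ⊕ (s ⊕ (q ⊕ s)))) = False ⊕ True = True
s → ((p ⊕ q) ⊕ ¬(s ⊕ (s ⊕ (s ⊕ (q ⊕ s))))) = True → True = True
(s → ((p ⊕ q) ⊕ ¬(s ⊕ (s ⊕ (s ⊕ (q ⊕ s)))))) ∧ s = True ∧ True = True
p ⊕ q = False ⊕ False = False
s ∧ p = True ∧ False = False
p ⊕ (s ∧ p) = False ⊕ False = False
¬(p ⊕ (s ∧ p)) = ¬False = True
s ⊕ ¬(p ⊕ (s ∧ p)) = True ⊕ True = False
(p ⊕ q) ⊕ (s ⊕ ¬(p ⊕ (s ∧ p))) = False ⊕ False = False
¬((p ⊕ q) ⊕ (s ⊕ ¬(p ⊕ (s ∧ p)))) = ¬False = True
s ∨ q = True ∨ False = True
¬((p ⊕ q) ⊕ (s ⊕ ¬(p ⊕ (s ∧ p)))) ⊕ (s ∨ q) = True ⊕ True = False
((s → ((p ⊕ q) ⊕ ¬(s ⊕ (s ⊕ (s ⊕ (q ⊕ s)))))) ∧ s) ↔ (¬((p ⊕ q) ⊕ (s ⊕ ¬(p ⊕ (s ∧ p)))) ⊕ (s ∨ q)) = True ↔ False = False

False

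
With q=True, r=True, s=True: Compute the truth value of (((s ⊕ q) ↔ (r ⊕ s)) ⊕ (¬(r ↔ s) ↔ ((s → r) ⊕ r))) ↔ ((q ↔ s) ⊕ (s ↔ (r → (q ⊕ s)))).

s ⊕ q = True ⊕ True = False
r ⊕ s = True ⊕ True = False
(s ⊕ q) ↔ (r ⊕ s) = False ↔ False = True
r ↔ s = True ↔ True = True
¬(r ↔ s) = ¬True = False
s → r = True → True = True
(s → r) ⊕ r = True ⊕ True = False
¬(r ↔ s) ↔ ((s → r) ⊕ r) = False ↔ False = True
((s ⊕ q) ↔ (r ⊕ s)) ⊕ (¬(r ↔ s) ↔ ((s → r) ⊕ r)) = True ⊕ True = False
q ↔ s = True ↔ True = True
q ⊕ s = True ⊕ True = False
r → (q ⊕ s) = True → False = False
s ↔ (r → (q ⊕ s)) = True ↔ False = False
(q ↔ s) ⊕ (s ↔ (r → (q ⊕ s))) = True ⊕ False = True
(((s ⊕ q) ↔ (r ⊕ s)) ⊕ (¬(r ↔ s) ↔ ((s → r) ⊕ r))) ↔ ((q ↔ s) ⊕ (s ↔ (r → (q ⊕ s)))) = False ↔ True = False

False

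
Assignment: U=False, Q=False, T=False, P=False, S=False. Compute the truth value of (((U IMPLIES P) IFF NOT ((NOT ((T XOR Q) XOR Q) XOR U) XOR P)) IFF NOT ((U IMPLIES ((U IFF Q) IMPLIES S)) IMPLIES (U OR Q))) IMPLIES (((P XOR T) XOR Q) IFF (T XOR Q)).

Substituting U=False, Q=False, T=False, P=False, S=False:
U IMPLIES P = False IMPLIES False = True
T XOR Q = False XOR False = False
(T XOR Q) XOR Q = False XOR False = False
NOT ((T XOR Q) XOR Q) = NOT False = True
NOT ((T XOR Q) XOR Q) XOR U = True XOR False = True
(NOT ((T XOR Q) XOR Q) XOR U) XOR P = True XOR False = True
NOT ((NOT ((T XOR Q) XOR Q) XOR U) XOR P) = NOT True = False
(U IMPLIES P) IFF NOT ((NOT ((T XOR Q) XOR Q) XOR U) XOR P) = True IFF False = False
U IFF Q = False IFF False = True
(U IFF Q) IMPLIES S = True IMPLIES False = False
U IMPLIES ((U IFF Q) IMPLIES S) = False IMPLIES False = True
U OR Q = False OR False = False
(U IMPLIES ((U IFF Q) IMPLIES S)) IMPLIES (U OR Q) = True IMPLIES False = False
NOT ((U IMPLIES ((U IFF Q) IMPLIES S)) IMPLIES (U OR Q)) = NOT False = True
((U IMPLIES P) IFF NOT ((NOT ((T XOR Q) XOR Q) XOR U) XOR P)) IFF NOT ((U IMPLIES ((U IFF Q) IMPLIES S)) IMPLIES (U OR Q)) = False IFF True = False
P XOR T = False XOR False = False
(P XOR T) XOR Q = False XOR False = False
T XOR Q = False XOR False = False
((P XOR T) XOR Q) IFF (T XOR Q) = False IFF False = True
(((U IMPLIES P) IFF NOT ((NOT ((T XOR Q) XOR Q) XOR U) XOR P)) IFF NOT ((U IMPLIES ((U IFF Q) IMPLIES S)) IMPLIES (U OR Q))) IMPLIES (((P XOR T) XOR Q) IFF (T XOR Q)) = False IMPLIES True = True

True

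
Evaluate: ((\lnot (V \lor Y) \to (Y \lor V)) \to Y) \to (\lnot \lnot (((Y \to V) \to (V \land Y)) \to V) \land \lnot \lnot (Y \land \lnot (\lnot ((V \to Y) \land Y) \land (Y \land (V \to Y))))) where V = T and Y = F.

Substituting V=T, Y=F:
V \lor Y = T \lor F = T
\lnot (V \lor Y) = \lnot T = F
Y \lor V = F \lor T = T
\lnot (V \lor Y) \to (Y \lor V) = F \to T = T
(\lnot (V \lor Y) \to (Y \lor V)) \to Y = T \to F = F
Y \to V = F \to T = T
V \land Y = T \land F = F
(Y \to V) \to (V \land Y) = T \to F = F
((Y \to V) \to (V \land Y)) \to V = F \to T = T
\lnot (((Y \to V) \to (V \land Y)) \to V) = \lnot T = F
\lnot \lnot (((Y \to V) \to (V \land Y)) \to V) = \lnot F = T
V \to Y = T \to F = F
(V \to Y) \land Y = F \land F = F
\lnot ((V \to Y) \land Y) = \lnot F = T
V \to Y = T \to F = F
Y \land (V \to Y) = F \land F = F
\lnot ((V \to Y) \land Y) \land (Y \land (V \to Y)) = T \land F = F
\lnot (\lnot ((V \to Y) \land Y) \land (Y \land (V \to Y))) = \lnot F = T
Y \land \lnot (\lnot ((V \to Y) \land Y) \land (Y \land (V \to Y))) = F \land T = F
\lnot (Y \land \lnot (\lnot ((V \to Y) \land Y) \land (Y \land (V \to Y)))) = \lnot F = T
\lnot \lnot (Y \land \lnot (\lnot ((V \to Y) \land Y) \land (Y \land (V \to Y)))) = \lnot T = F
\lnot \lnot (((Y \to V) \to (V \land Y)) \to V) \land \lnot \lnot (Y \land \lnot (\lnot ((V \to Y) \land Y) \land (Y \land (V \to Y)))) = T \land F = F
((\lnot (V \lor Y) \to (Y \lor V)) \to Y) \to (\lnot \lnot (((Y \to V) \to (V \land Y)) \to V) \land \lnot \lnot (Y \land \lnot (\lnot ((V \to Y) \land Y) \land (Y \land (V \to Y))))) = F \to F = T

T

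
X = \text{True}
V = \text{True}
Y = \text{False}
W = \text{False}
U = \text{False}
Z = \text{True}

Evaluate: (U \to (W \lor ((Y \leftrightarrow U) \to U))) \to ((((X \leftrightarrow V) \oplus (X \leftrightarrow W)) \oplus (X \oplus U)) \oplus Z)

\text{True}

Y \leftrightarrow U = \text{False} \leftrightarrow \text{False} = \text{True}
(Y \leftrightarrow U) \to U = \text{True} \to \text{False} = \text{False}
W \lor ((Y \leftrightarrow U) \to U) = \text{False} \lor \text{False} = \text{False}
U \to (W \lor ((Y \leftrightarrow U) \to U)) = \text{False} \to \text{False} = \text{True}
X \leftrightarrow V = \text{True} \leftrightarrow \text{True} = \text{True}
X \leftrightarrow W = \text{True} \leftrightarrow \text{False} = \text{False}
(X \leftrightarrow V) \oplus (X \leftrightarrow W) = \text{True} \oplus \text{False} = \text{True}
X \oplus U = \text{True} \oplus \text{False} = \text{True}
((X \leftrightarrow V) \oplus (X \leftrightarrow W)) \oplus (X \oplus U) = \text{True} \oplus \text{True} = \text{False}
(((X \leftrightarrow V) \oplus (X \leftrightarrow W)) \oplus (X \oplus U)) \oplus Z = \text{False} \oplus \text{True} = \text{True}
(U \to (W \lor ((Y \leftrightarrow U) \to U))) \to ((((X \leftrightarrow V) \oplus (X \leftrightarrow W)) \oplus (X \oplus U)) \oplus Z) = \text{True} \to \text{True} = \text{True}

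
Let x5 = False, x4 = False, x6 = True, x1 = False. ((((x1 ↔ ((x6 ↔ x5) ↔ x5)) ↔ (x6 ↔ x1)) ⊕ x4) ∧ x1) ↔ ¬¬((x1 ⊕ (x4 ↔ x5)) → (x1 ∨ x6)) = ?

x6 ↔ x5 = True ↔ False = False
(x6 ↔ x5) ↔ x5 = False ↔ False = True
x1 ↔ ((x6 ↔ x5) ↔ x5) = False ↔ True = False
x6 ↔ x1 = True ↔ False = False
(x1 ↔ ((x6 ↔ x5) ↔ x5)) ↔ (x6 ↔ x1) = False ↔ False = True
((x1 ↔ ((x6 ↔ x5) ↔ x5)) ↔ (x6 ↔ x1)) ⊕ x4 = True ⊕ False = True
(((x1 ↔ ((x6 ↔ x5) ↔ x5)) ↔ (x6 ↔ x1)) ⊕ x4) ∧ x1 = True ∧ False = False
x4 ↔ x5 = False ↔ False = True
x1 ⊕ (x4 ↔ x5) = False ⊕ True = True
x1 ∨ x6 = False ∨ True = True
(x1 ⊕ (x4 ↔ x5)) → (x1 ∨ x6) = True → True = True
¬((x1 ⊕ (x4 ↔ x5)) → (x1 ∨ x6)) = ¬True = False
¬¬((x1 ⊕ (x4 ↔ x5)) → (x1 ∨ x6)) = ¬False = True
((((x1 ↔ ((x6 ↔ x5) ↔ x5)) ↔ (x6 ↔ x1)) ⊕ x4) ∧ x1) ↔ ¬¬((x1 ⊕ (x4 ↔ x5)) → (x1 ∨ x6)) = False ↔ True = False

False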